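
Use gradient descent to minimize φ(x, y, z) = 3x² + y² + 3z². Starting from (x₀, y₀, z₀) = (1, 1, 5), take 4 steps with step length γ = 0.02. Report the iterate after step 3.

∇φ = (6x, 2y, 6z)
(x₁, y₁, z₁) = (1, 1, 5) − 0.02·(6, 2, 30) = (0.88, 0.96, 4.4)
(x₂, y₂, z₂) = (0.88, 0.96, 4.4) − 0.02·(5.28, 1.92, 26.4) = (0.7744, 0.9216, 3.872)
(x₃, y₃, z₃) = (0.7744, 0.9216, 3.872) − 0.02·(4.6464, 1.8432, 23.232) = (0.681472, 0.884736, 3.40736)

(0.681472, 0.884736, 3.40736)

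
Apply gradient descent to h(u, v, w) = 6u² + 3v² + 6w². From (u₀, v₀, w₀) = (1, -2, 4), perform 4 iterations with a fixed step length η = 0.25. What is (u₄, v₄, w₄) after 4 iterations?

(16, -0.125, 64)

∇h = (12u, 6v, 12w)
(u₁, v₁, w₁) = (1, -2, 4) − 0.25·(12, -12, 48) = (-2, 1, -8)
(u₂, v₂, w₂) = (-2, 1, -8) − 0.25·(-24, 6, -96) = (4, -0.5, 16)
(u₃, v₃, w₃) = (4, -0.5, 16) − 0.25·(48, -3, 192) = (-8, 0.25, -32)
(u₄, v₄, w₄) = (-8, 0.25, -32) − 0.25·(-96, 1.5, -384) = (16, -0.125, 64)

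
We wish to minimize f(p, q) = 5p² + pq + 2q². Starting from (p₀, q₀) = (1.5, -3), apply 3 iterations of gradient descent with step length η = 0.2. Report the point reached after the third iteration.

∇f = (10p + q, p + 4q)
(p₁, q₁) = (1.5, -3) − 0.2·(12, -10.5) = (-0.9, -0.9)
(p₂, q₂) = (-0.9, -0.9) − 0.2·(-9.9, -4.5) = (1.08, 0)
(p₃, q₃) = (1.08, 0) − 0.2·(10.8, 1.08) = (-1.08, -0.216)

(-1.08, -0.216)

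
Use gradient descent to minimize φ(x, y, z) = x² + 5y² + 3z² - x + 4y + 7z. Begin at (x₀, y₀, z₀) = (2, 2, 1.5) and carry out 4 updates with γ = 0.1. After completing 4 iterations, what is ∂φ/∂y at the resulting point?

0

∇φ = (2x - 1, 10y + 4, 6z + 7)
Step 1: at (2, 2, 1.5), ∇φ = (3, 24, 16) → (2, 2, 1.5) − 0.1·(3, 24, 16) = (1.7, -0.4, -0.1)
Step 2: at (1.7, -0.4, -0.1), ∇φ = (2.4, 0, 6.4) → (1.7, -0.4, -0.1) − 0.1·(2.4, 0, 6.4) = (1.46, -0.4, -0.74)
Step 3: at (1.46, -0.4, -0.74), ∇φ = (1.92, 0, 2.56) → (1.46, -0.4, -0.74) − 0.1·(1.92, 0, 2.56) = (1.268, -0.4, -0.996)
Step 4: at (1.268, -0.4, -0.996), ∇φ = (1.536, 0, 1.024) → (1.268, -0.4, -0.996) − 0.1·(1.536, 0, 1.024) = (1.1144, -0.4, -1.0984)
∂φ/∂y at (1.1144, -0.4, -1.0984) = 0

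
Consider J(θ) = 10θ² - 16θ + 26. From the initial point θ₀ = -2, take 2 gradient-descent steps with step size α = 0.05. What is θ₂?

0.8

J′(θ) = 20θ - 16
Step 1: J′(-2) = -56; θ₁ = -2 − 0.05·(-56) = 0.8
Step 2: J′(0.8) = 0; θ₂ = 0.8 − 0.05·0 = 0.8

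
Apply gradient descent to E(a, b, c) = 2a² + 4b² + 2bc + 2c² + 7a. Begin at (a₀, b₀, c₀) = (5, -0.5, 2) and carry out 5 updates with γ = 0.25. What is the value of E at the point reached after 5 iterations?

-3.45556640625

∇E = (4a + 7, 8b + 2c, 2b + 4c)
Step 1: at (5, -0.5, 2), ∇E = (27, 0, 7) → (5, -0.5, 2) − 0.25·(27, 0, 7) = (-1.75, -0.5, 0.25)
Step 2: at (-1.75, -0.5, 0.25), ∇E = (0, -3.5, 0) → (-1.75, -0.5, 0.25) − 0.25·(0, -3.5, 0) = (-1.75, 0.375, 0.25)
Step 3: at (-1.75, 0.375, 0.25), ∇E = (0, 3.5, 1.75) → (-1.75, 0.375, 0.25) − 0.25·(0, 3.5, 1.75) = (-1.75, -0.5, -0.1875)
Step 4: at (-1.75, -0.5, -0.1875), ∇E = (0, -4.375, -1.75) → (-1.75, -0.5, -0.1875) − 0.25·(0, -4.375, -1.75) = (-1.75, 0.59375, 0.25)
Step 5: at (-1.75, 0.59375, 0.25), ∇E = (0, 5.25, 2.1875) → (-1.75, 0.59375, 0.25) − 0.25·(0, 5.25, 2.1875) = (-1.75, -0.71875, -0.296875)
E(-1.75, -0.71875, -0.296875) = -3.45556640625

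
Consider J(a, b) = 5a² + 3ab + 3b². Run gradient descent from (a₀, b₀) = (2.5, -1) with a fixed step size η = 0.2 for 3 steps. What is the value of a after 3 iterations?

∇J = (10a + 3b, 3a + 6b)
Step 1: at (2.5, -1), ∇J = (22, 1.5) → (2.5, -1) − 0.2·(22, 1.5) = (-1.9, -1.3)
Step 2: at (-1.9, -1.3), ∇J = (-22.9, -13.5) → (-1.9, -1.3) − 0.2·(-22.9, -13.5) = (2.68, 1.4)
Step 3: at (2.68, 1.4), ∇J = (31, 16.44) → (2.68, 1.4) − 0.2·(31, 16.44) = (-3.52, -1.888)
a = -3.52

-3.52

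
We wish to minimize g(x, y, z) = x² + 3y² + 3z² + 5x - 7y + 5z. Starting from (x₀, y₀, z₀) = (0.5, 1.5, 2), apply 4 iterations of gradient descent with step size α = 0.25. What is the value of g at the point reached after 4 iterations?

∇g = (2x + 5, 6y - 7, 6z + 5)
Step 1: at (0.5, 1.5, 2), ∇g = (6, 2, 17) → (0.5, 1.5, 2) − 0.25·(6, 2, 17) = (-1, 1, -2.25)
Step 2: at (-1, 1, -2.25), ∇g = (3, -1, -8.5) → (-1, 1, -2.25) − 0.25·(3, -1, -8.5) = (-1.75, 1.25, -0.125)
Step 3: at (-1.75, 1.25, -0.125), ∇g = (1.5, 0.5, 4.25) → (-1.75, 1.25, -0.125) − 0.25·(1.5, 0.5, 4.25) = (-2.125, 1.125, -1.1875)
Step 4: at (-2.125, 1.125, -1.1875), ∇g = (0.75, -0.25, -2.125) → (-2.125, 1.125, -1.1875) − 0.25·(0.75, -0.25, -2.125) = (-2.3125, 1.1875, -0.65625)
g(-2.3125, 1.1875, -0.65625) = -12.2861328125

-12.2861328125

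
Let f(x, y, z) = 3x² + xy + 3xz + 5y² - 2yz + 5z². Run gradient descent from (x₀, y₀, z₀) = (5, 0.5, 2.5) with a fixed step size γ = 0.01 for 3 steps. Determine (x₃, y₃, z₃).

∇f = (6x + y + 3z, x + 10y - 2z, 3x - 2y + 10z)
(x₁, y₁, z₁) = (5, 0.5, 2.5) − 0.01·(38, 5, 39) = (4.62, 0.45, 2.11)
(x₂, y₂, z₂) = (4.62, 0.45, 2.11) − 0.01·(34.5, 4.9, 34.06) = (4.275, 0.401, 1.7694)
(x₃, y₃, z₃) = (4.275, 0.401, 1.7694) − 0.01·(31.3592, 4.7462, 29.717) = (3.961408, 0.353538, 1.47223)

(3.961408, 0.353538, 1.47223)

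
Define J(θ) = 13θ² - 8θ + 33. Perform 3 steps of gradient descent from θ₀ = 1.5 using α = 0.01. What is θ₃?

0.790844

J′(θ) = 26θ - 8
θ₁ = 1.5 − 0.01·31 = 1.19
θ₂ = 1.19 − 0.01·22.94 = 0.9606
θ₃ = 0.9606 − 0.01·16.9756 = 0.790844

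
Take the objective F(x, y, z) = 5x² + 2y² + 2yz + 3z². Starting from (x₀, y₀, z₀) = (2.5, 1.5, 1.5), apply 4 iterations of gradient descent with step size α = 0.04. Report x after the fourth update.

∇F = (10x, 4y + 2z, 2y + 6z)
(x₁, y₁, z₁) = (2.5, 1.5, 1.5) − 0.04·(25, 9, 12) = (1.5, 1.14, 1.02)
(x₂, y₂, z₂) = (1.5, 1.14, 1.02) − 0.04·(15, 6.6, 8.4) = (0.9, 0.876, 0.684)
(x₃, y₃, z₃) = (0.9, 0.876, 0.684) − 0.04·(9, 4.872, 5.856) = (0.54, 0.68112, 0.44976)
(x₄, y₄, z₄) = (0.54, 0.68112, 0.44976) − 0.04·(5.4, 3.624, 4.0608) = (0.324, 0.53616, 0.287328)
x = 0.324

0.324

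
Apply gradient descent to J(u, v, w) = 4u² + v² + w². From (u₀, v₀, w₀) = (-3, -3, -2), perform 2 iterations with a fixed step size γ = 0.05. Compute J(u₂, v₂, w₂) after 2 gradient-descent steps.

13.1949

∇J = (8u, 2v, 2w)
Step 1: at (-3, -3, -2), ∇J = (-24, -6, -4) → (-3, -3, -2) − 0.05·(-24, -6, -4) = (-1.8, -2.7, -1.8)
Step 2: at (-1.8, -2.7, -1.8), ∇J = (-14.4, -5.4, -3.6) → (-1.8, -2.7, -1.8) − 0.05·(-14.4, -5.4, -3.6) = (-1.08, -2.43, -1.62)
J(-1.08, -2.43, -1.62) = 13.1949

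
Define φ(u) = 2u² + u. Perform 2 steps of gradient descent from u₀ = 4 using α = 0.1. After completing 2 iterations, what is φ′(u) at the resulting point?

φ′(u) = 4u + 1
u₁ = 4 − 0.1·17 = 2.3
u₂ = 2.3 − 0.1·10.2 = 1.28
φ′(u) at (1.28) = 6.12

6.12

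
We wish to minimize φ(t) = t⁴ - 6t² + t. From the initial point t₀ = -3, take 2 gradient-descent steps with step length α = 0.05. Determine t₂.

0.796725

φ′(t) = 4t³ - 12t + 1
Step 1: φ′(-3) = -71; t₁ = -3 − 0.05·(-71) = 0.55
Step 2: φ′(0.55) = -4.9345; t₂ = 0.55 − 0.05·(-4.9345) = 0.796725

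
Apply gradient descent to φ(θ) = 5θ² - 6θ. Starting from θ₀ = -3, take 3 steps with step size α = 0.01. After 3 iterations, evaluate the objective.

32.6373768

φ′(θ) = 10θ - 6
Step 1: φ′(-3) = -36; θ₁ = -3 − 0.01·(-36) = -2.64
Step 2: φ′(-2.64) = -32.4; θ₂ = -2.64 − 0.01·(-32.4) = -2.316
Step 3: φ′(-2.316) = -29.16; θ₃ = -2.316 − 0.01·(-29.16) = -2.0244
φ(-2.0244) = 32.6373768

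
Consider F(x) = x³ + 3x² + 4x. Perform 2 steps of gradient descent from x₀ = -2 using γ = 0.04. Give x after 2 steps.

-2.361472

F′(x) = 3x² + 6x + 4
Step 1: F′(-2) = 4; x₁ = -2 − 0.04·4 = -2.16
Step 2: F′(-2.16) = 5.0368; x₂ = -2.16 − 0.04·5.0368 = -2.361472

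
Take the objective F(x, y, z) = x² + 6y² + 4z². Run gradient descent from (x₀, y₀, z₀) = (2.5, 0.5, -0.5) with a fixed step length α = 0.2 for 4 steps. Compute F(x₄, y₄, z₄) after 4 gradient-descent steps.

22.258608

∇F = (2x, 12y, 8z)
(x₁, y₁, z₁) = (2.5, 0.5, -0.5) − 0.2·(5, 6, -4) = (1.5, -0.7, 0.3)
(x₂, y₂, z₂) = (1.5, -0.7, 0.3) − 0.2·(3, -8.4, 2.4) = (0.9, 0.98, -0.18)
(x₃, y₃, z₃) = (0.9, 0.98, -0.18) − 0.2·(1.8, 11.76, -1.44) = (0.54, -1.372, 0.108)
(x₄, y₄, z₄) = (0.54, -1.372, 0.108) − 0.2·(1.08, -16.464, 0.864) = (0.324, 1.9208, -0.0648)
F(0.324, 1.9208, -0.0648) = 22.258608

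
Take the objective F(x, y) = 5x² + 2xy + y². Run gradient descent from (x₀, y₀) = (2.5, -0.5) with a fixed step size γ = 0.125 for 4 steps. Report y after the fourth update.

∇F = (10x + 2y, 2x + 2y)
(x₁, y₁) = (2.5, -0.5) − 0.125·(24, 4) = (-0.5, -1)
(x₂, y₂) = (-0.5, -1) − 0.125·(-7, -3) = (0.375, -0.625)
(x₃, y₃) = (0.375, -0.625) − 0.125·(2.5, -0.5) = (0.0625, -0.5625)
(x₄, y₄) = (0.0625, -0.5625) − 0.125·(-0.5, -1) = (0.125, -0.4375)
y = -0.4375

-0.4375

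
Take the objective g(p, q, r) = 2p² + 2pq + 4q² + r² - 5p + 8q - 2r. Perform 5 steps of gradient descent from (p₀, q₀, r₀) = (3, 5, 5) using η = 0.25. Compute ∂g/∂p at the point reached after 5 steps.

-55.3125

∇g = (4p + 2q - 5, 2p + 8q + 8, 2r - 2)
Step 1: at (3, 5, 5), ∇g = (17, 54, 8) → (3, 5, 5) − 0.25·(17, 54, 8) = (-1.25, -8.5, 3)
Step 2: at (-1.25, -8.5, 3), ∇g = (-27, -62.5, 4) → (-1.25, -8.5, 3) − 0.25·(-27, -62.5, 4) = (5.5, 7.125, 2)
Step 3: at (5.5, 7.125, 2), ∇g = (31.25, 76, 2) → (5.5, 7.125, 2) − 0.25·(31.25, 76, 2) = (-2.3125, -11.875, 1.5)
Step 4: at (-2.3125, -11.875, 1.5), ∇g = (-38, -91.625, 1) → (-2.3125, -11.875, 1.5) − 0.25·(-38, -91.625, 1) = (7.1875, 11.03125, 1.25)
Step 5: at (7.1875, 11.03125, 1.25), ∇g = (45.8125, 110.625, 0.5) → (7.1875, 11.03125, 1.25) − 0.25·(45.8125, 110.625, 0.5) = (-4.265625, -16.625, 1.125)
∂g/∂p at (-4.265625, -16.625, 1.125) = -55.3125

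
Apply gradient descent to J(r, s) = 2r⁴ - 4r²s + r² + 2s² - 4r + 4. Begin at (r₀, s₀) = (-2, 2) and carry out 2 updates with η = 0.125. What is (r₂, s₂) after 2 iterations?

∇J = (8r³ - 8rs + 2r - 4, -4r² + 4s)
Step 1: at (-2, 2), ∇J = (-40, -8) → (-2, 2) − 0.125·(-40, -8) = (3, 3)
Step 2: at (3, 3), ∇J = (146, -24) → (3, 3) − 0.125·(146, -24) = (-15.25, 6)

(-15.25, 6)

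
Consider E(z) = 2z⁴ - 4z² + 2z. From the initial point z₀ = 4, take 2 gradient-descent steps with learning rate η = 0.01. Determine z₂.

E′(z) = 8z³ - 8z + 2
z₁ = 4 − 0.01·482 = -0.82
z₂ = -0.82 − 0.01·4.149056 = -0.86149056

-0.86149056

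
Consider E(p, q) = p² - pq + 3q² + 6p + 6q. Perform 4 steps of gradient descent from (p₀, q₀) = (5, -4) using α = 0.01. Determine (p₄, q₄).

(4.23667979, -3.1708195)

∇E = (2p - q + 6, -p + 6q + 6)
Step 1: at (5, -4), ∇E = (20, -23) → (5, -4) − 0.01·(20, -23) = (4.8, -3.77)
Step 2: at (4.8, -3.77), ∇E = (19.37, -21.42) → (4.8, -3.77) − 0.01·(19.37, -21.42) = (4.6063, -3.5558)
Step 3: at (4.6063, -3.5558), ∇E = (18.7684, -19.9411) → (4.6063, -3.5558) − 0.01·(18.7684, -19.9411) = (4.418616, -3.356389)
Step 4: at (4.418616, -3.356389), ∇E = (18.193621, -18.55695) → (4.418616, -3.356389) − 0.01·(18.193621, -18.55695) = (4.23667979, -3.1708195)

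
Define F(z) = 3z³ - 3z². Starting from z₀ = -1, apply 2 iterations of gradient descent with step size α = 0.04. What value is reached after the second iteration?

-2.9056

F′(z) = 9z² - 6z
Step 1: F′(-1) = 15; z₁ = -1 − 0.04·15 = -1.6
Step 2: F′(-1.6) = 32.64; z₂ = -1.6 − 0.04·32.64 = -2.9056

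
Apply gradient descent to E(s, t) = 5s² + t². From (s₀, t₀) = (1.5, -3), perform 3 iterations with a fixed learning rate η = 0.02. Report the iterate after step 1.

(1.2, -2.88)

∇E = (10s, 2t)
Step 1: at (1.5, -3), ∇E = (15, -6) → (1.5, -3) − 0.02·(15, -6) = (1.2, -2.88)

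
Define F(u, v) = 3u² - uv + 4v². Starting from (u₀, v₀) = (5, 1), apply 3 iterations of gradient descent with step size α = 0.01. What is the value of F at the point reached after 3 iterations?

∇F = (6u - v, -u + 8v)
Step 1: at (5, 1), ∇F = (29, 3) → (5, 1) − 0.01·(29, 3) = (4.71, 0.97)
Step 2: at (4.71, 0.97), ∇F = (27.29, 3.05) → (4.71, 0.97) − 0.01·(27.29, 3.05) = (4.4371, 0.9395)
Step 3: at (4.4371, 0.9395), ∇F = (25.6831, 3.0789) → (4.4371, 0.9395) − 0.01·(25.6831, 3.0789) = (4.180269, 0.908711)
F(4.180269, 0.908711) = 51.928313039908

51.928313039908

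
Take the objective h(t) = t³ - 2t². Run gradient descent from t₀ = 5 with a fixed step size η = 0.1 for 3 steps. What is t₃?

h′(t) = 3t² - 4t
t₁ = 5 − 0.1·55 = -0.5
t₂ = -0.5 − 0.1·2.75 = -0.775
t₃ = -0.775 − 0.1·4.901875 = -1.2651875

-1.2651875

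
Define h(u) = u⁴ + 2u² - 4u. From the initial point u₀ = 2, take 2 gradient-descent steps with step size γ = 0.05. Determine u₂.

0.3584

h′(u) = 4u³ + 4u - 4
Step 1: h′(2) = 36; u₁ = 2 − 0.05·36 = 0.2
Step 2: h′(0.2) = -3.168; u₂ = 0.2 − 0.05·(-3.168) = 0.3584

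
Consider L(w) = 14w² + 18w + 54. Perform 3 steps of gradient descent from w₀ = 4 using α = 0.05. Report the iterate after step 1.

-2.5

L′(w) = 28w + 18
w₁ = 4 − 0.05·130 = -2.5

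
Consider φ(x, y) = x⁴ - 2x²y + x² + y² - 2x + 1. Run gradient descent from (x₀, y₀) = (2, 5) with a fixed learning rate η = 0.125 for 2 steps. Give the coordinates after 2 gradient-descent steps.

(-1.5546875, 5.453125)

∇φ = (4x³ - 4xy + 2x - 2, -2x² + 2y)
(x₁, y₁) = (2, 5) − 0.125·(-6, 2) = (2.75, 4.75)
(x₂, y₂) = (2.75, 4.75) − 0.125·(34.4375, -5.625) = (-1.5546875, 5.453125)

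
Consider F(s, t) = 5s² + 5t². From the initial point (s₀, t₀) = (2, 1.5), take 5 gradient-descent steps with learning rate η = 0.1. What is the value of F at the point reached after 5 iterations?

∇F = (10s, 10t)
Step 1: at (2, 1.5), ∇F = (20, 15) → (2, 1.5) − 0.1·(20, 15) = (0, 0)
Step 2: at (0, 0), ∇F = (0, 0) → (0, 0) − 0.1·(0, 0) = (0, 0)
Step 3: at (0, 0), ∇F = (0, 0) → (0, 0) − 0.1·(0, 0) = (0, 0)
Step 4: at (0, 0), ∇F = (0, 0) → (0, 0) − 0.1·(0, 0) = (0, 0)
Step 5: at (0, 0), ∇F = (0, 0) → (0, 0) − 0.1·(0, 0) = (0, 0)
F(0, 0) = 0

0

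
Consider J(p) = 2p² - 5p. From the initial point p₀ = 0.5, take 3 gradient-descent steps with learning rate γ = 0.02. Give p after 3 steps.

0.665984

J′(p) = 4p - 5
p₁ = 0.5 − 0.02·(-3) = 0.56
p₂ = 0.56 − 0.02·(-2.76) = 0.6152
p₃ = 0.6152 − 0.02·(-2.5392) = 0.665984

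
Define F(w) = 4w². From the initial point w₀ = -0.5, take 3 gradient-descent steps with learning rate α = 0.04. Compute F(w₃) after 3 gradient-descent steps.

F′(w) = 8w
w₁ = -0.5 − 0.04·(-4) = -0.34
w₂ = -0.34 − 0.04·(-2.72) = -0.2312
w₃ = -0.2312 − 0.04·(-1.8496) = -0.157216
F(-0.157216) = 0.098867482624

0.098867482624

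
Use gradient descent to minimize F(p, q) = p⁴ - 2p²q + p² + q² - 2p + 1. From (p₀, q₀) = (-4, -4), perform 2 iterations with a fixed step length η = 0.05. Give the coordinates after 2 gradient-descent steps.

(-384.275, 13.825)

∇F = (4p³ - 4pq + 2p - 2, -2p² + 2q)
Step 1: at (-4, -4), ∇F = (-330, -40) → (-4, -4) − 0.05·(-330, -40) = (12.5, -2)
Step 2: at (12.5, -2), ∇F = (7935.5, -316.5) → (12.5, -2) − 0.05·(7935.5, -316.5) = (-384.275, 13.825)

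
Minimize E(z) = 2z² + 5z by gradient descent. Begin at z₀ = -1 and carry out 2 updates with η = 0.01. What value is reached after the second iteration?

E′(z) = 4z + 5
Step 1: E′(-1) = 1; z₁ = -1 − 0.01·1 = -1.01
Step 2: E′(-1.01) = 0.96; z₂ = -1.01 − 0.01·0.96 = -1.0196

-1.0196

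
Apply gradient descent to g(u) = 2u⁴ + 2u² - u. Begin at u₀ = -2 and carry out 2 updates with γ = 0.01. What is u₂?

g′(u) = 8u³ + 4u - 1
u₁ = -2 − 0.01·(-73) = -1.27
u₂ = -1.27 − 0.01·(-22.467064) = -1.04532936

-1.04532936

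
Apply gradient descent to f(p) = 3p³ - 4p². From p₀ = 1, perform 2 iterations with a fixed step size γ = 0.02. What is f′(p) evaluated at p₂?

f′(p) = 9p² - 8p
p₁ = 1 − 0.02·1 = 0.98
p₂ = 0.98 − 0.02·0.8036 = 0.963928
f′(p) at (0.963928) = 0.650990702656

0.650990702656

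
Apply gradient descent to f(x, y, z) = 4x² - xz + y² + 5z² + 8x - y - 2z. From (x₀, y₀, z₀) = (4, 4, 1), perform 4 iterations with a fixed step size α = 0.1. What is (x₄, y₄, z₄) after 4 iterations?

(-0.9718, 1.9336, 0.1077)

∇f = (8x - z + 8, 2y - 1, -x + 10z - 2)
(x₁, y₁, z₁) = (4, 4, 1) − 0.1·(39, 7, 4) = (0.1, 3.3, 0.6)
(x₂, y₂, z₂) = (0.1, 3.3, 0.6) − 0.1·(8.2, 5.6, 3.9) = (-0.72, 2.74, 0.21)
(x₃, y₃, z₃) = (-0.72, 2.74, 0.21) − 0.1·(2.03, 4.48, 0.82) = (-0.923, 2.292, 0.128)
(x₄, y₄, z₄) = (-0.923, 2.292, 0.128) − 0.1·(0.488, 3.584, 0.203) = (-0.9718, 1.9336, 0.1077)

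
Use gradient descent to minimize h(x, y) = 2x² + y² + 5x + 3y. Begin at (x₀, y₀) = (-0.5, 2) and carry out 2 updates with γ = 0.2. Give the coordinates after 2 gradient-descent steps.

∇h = (4x + 5, 2y + 3)
(x₁, y₁) = (-0.5, 2) − 0.2·(3, 7) = (-1.1, 0.6)
(x₂, y₂) = (-1.1, 0.6) − 0.2·(0.6, 4.2) = (-1.22, -0.24)

(-1.22, -0.24)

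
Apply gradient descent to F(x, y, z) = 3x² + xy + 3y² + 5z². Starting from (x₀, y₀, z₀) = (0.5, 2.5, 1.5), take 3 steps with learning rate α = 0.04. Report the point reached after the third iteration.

(0.047872, 1.071872, 0.324)

∇F = (6x + y, x + 6y, 10z)
(x₁, y₁, z₁) = (0.5, 2.5, 1.5) − 0.04·(5.5, 15.5, 15) = (0.28, 1.88, 0.9)
(x₂, y₂, z₂) = (0.28, 1.88, 0.9) − 0.04·(3.56, 11.56, 9) = (0.1376, 1.4176, 0.54)
(x₃, y₃, z₃) = (0.1376, 1.4176, 0.54) − 0.04·(2.2432, 8.6432, 5.4) = (0.047872, 1.071872, 0.324)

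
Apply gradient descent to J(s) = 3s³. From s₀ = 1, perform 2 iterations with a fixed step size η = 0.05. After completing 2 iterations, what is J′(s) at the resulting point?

1.541632640625

J′(s) = 9s²
Step 1: J′(1) = 9; s₁ = 1 − 0.05·9 = 0.55
Step 2: J′(0.55) = 2.7225; s₂ = 0.55 − 0.05·2.7225 = 0.413875
J′(s) at (0.413875) = 1.541632640625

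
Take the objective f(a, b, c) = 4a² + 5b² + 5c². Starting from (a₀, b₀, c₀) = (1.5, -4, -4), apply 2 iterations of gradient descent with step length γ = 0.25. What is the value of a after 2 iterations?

1.5

∇f = (8a, 10b, 10c)
Step 1: at (1.5, -4, -4), ∇f = (12, -40, -40) → (1.5, -4, -4) − 0.25·(12, -40, -40) = (-1.5, 6, 6)
Step 2: at (-1.5, 6, 6), ∇f = (-12, 60, 60) → (-1.5, 6, 6) − 0.25·(-12, 60, 60) = (1.5, -9, -9)
a = 1.5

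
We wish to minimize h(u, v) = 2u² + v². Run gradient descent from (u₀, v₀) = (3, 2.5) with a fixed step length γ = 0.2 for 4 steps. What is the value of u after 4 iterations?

0.0048

∇h = (4u, 2v)
Step 1: at (3, 2.5), ∇h = (12, 5) → (3, 2.5) − 0.2·(12, 5) = (0.6, 1.5)
Step 2: at (0.6, 1.5), ∇h = (2.4, 3) → (0.6, 1.5) − 0.2·(2.4, 3) = (0.12, 0.9)
Step 3: at (0.12, 0.9), ∇h = (0.48, 1.8) → (0.12, 0.9) − 0.2·(0.48, 1.8) = (0.024, 0.54)
Step 4: at (0.024, 0.54), ∇h = (0.096, 1.08) → (0.024, 0.54) − 0.2·(0.096, 1.08) = (0.0048, 0.324)
u = 0.0048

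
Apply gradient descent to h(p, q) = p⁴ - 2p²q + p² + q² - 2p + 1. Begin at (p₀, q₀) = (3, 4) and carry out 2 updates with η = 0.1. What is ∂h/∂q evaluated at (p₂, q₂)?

-69.33696512

∇h = (4p³ - 4pq + 2p - 2, -2p² + 2q)
Step 1: at (3, 4), ∇h = (64, -10) → (3, 4) − 0.1·(64, -10) = (-3.4, 5)
Step 2: at (-3.4, 5), ∇h = (-98.016, -13.12) → (-3.4, 5) − 0.1·(-98.016, -13.12) = (6.4016, 6.312)
∂h/∂q at (6.4016, 6.312) = -69.33696512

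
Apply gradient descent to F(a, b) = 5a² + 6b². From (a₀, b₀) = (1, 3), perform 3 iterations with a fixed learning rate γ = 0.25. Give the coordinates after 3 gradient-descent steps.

∇F = (10a, 12b)
(a₁, b₁) = (1, 3) − 0.25·(10, 36) = (-1.5, -6)
(a₂, b₂) = (-1.5, -6) − 0.25·(-15, -72) = (2.25, 12)
(a₃, b₃) = (2.25, 12) − 0.25·(22.5, 144) = (-3.375, -24)

(-3.375, -24)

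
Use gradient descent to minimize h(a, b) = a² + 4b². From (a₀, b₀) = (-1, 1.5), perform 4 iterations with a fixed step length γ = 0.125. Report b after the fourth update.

0

∇h = (2a, 8b)
(a₁, b₁) = (-1, 1.5) − 0.125·(-2, 12) = (-0.75, 0)
(a₂, b₂) = (-0.75, 0) − 0.125·(-1.5, 0) = (-0.5625, 0)
(a₃, b₃) = (-0.5625, 0) − 0.125·(-1.125, 0) = (-0.421875, 0)
(a₄, b₄) = (-0.421875, 0) − 0.125·(-0.84375, 0) = (-0.31640625, 0)
b = 0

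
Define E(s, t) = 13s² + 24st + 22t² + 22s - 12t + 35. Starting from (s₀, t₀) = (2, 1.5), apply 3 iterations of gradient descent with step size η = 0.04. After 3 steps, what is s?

∇E = (26s + 24t + 22, 24s + 44t - 12)
(s₁, t₁) = (2, 1.5) − 0.04·(110, 102) = (-2.4, -2.58)
(s₂, t₂) = (-2.4, -2.58) − 0.04·(-102.32, -183.12) = (1.6928, 4.7448)
(s₃, t₃) = (1.6928, 4.7448) − 0.04·(179.888, 237.3984) = (-5.50272, -4.751136)
s = -5.50272

-5.50272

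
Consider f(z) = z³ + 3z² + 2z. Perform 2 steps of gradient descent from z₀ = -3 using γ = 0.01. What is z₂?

-3.233563

f′(z) = 3z² + 6z + 2
Step 1: f′(-3) = 11; z₁ = -3 − 0.01·11 = -3.11
Step 2: f′(-3.11) = 12.3563; z₂ = -3.11 − 0.01·12.3563 = -3.233563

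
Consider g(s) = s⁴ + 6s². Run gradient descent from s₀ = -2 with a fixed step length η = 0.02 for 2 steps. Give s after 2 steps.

g′(s) = 4s³ + 12s
Step 1: g′(-2) = -56; s₁ = -2 − 0.02·(-56) = -0.88
Step 2: g′(-0.88) = -13.285888; s₂ = -0.88 − 0.02·(-13.285888) = -0.61428224

-0.61428224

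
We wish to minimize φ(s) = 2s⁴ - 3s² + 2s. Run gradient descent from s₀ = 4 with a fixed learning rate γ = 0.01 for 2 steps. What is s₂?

φ′(s) = 8s³ - 6s + 2
s₁ = 4 − 0.01·490 = -0.9
s₂ = -0.9 − 0.01·1.568 = -0.91568

-0.91568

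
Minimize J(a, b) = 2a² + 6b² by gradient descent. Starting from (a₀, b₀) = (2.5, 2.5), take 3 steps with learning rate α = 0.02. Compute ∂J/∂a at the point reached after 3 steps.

∇J = (4a, 12b)
(a₁, b₁) = (2.5, 2.5) − 0.02·(10, 30) = (2.3, 1.9)
(a₂, b₂) = (2.3, 1.9) − 0.02·(9.2, 22.8) = (2.116, 1.444)
(a₃, b₃) = (2.116, 1.444) − 0.02·(8.464, 17.328) = (1.94672, 1.09744)
∂J/∂a at (1.94672, 1.09744) = 7.78688

7.78688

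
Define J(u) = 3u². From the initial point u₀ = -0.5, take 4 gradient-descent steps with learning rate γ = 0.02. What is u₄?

J′(u) = 6u
u₁ = -0.5 − 0.02·(-3) = -0.44
u₂ = -0.44 − 0.02·(-2.64) = -0.3872
u₃ = -0.3872 − 0.02·(-2.3232) = -0.340736
u₄ = -0.340736 − 0.02·(-2.044416) = -0.29984768

-0.29984768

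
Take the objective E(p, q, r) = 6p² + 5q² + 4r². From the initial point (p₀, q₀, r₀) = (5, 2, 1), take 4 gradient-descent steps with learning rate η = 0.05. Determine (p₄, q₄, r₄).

(0.128, 0.125, 0.1296)

∇E = (12p, 10q, 8r)
(p₁, q₁, r₁) = (5, 2, 1) − 0.05·(60, 20, 8) = (2, 1, 0.6)
(p₂, q₂, r₂) = (2, 1, 0.6) − 0.05·(24, 10, 4.8) = (0.8, 0.5, 0.36)
(p₃, q₃, r₃) = (0.8, 0.5, 0.36) − 0.05·(9.6, 5, 2.88) = (0.32, 0.25, 0.216)
(p₄, q₄, r₄) = (0.32, 0.25, 0.216) − 0.05·(3.84, 2.5, 1.728) = (0.128, 0.125, 0.1296)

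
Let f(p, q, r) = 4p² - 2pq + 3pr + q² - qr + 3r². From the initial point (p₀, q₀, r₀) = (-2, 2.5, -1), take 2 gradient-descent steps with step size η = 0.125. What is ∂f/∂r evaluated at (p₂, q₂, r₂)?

-1.359375

∇f = (8p - 2q + 3r, -2p + 2q - r, 3p - q + 6r)
Step 1: at (-2, 2.5, -1), ∇f = (-24, 10, -14.5) → (-2, 2.5, -1) − 0.125·(-24, 10, -14.5) = (1, 1.25, 0.8125)
Step 2: at (1, 1.25, 0.8125), ∇f = (7.9375, -0.3125, 6.625) → (1, 1.25, 0.8125) − 0.125·(7.9375, -0.3125, 6.625) = (0.0078125, 1.2890625, -0.015625)
∂f/∂r at (0.0078125, 1.2890625, -0.015625) = -1.359375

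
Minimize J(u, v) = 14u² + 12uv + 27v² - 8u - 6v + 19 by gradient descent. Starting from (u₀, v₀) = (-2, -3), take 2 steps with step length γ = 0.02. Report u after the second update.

∇J = (28u + 12v - 8, 12u + 54v - 6)
Step 1: at (-2, -3), ∇J = (-100, -192) → (-2, -3) − 0.02·(-100, -192) = (0, 0.84)
Step 2: at (0, 0.84), ∇J = (2.08, 39.36) → (0, 0.84) − 0.02·(2.08, 39.36) = (-0.0416, 0.0528)
u = -0.0416

-0.0416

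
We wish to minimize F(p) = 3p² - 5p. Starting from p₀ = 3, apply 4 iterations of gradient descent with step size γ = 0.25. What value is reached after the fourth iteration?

0.96875

F′(p) = 6p - 5
p₁ = 3 − 0.25·13 = -0.25
p₂ = -0.25 − 0.25·(-6.5) = 1.375
p₃ = 1.375 − 0.25·3.25 = 0.5625
p₄ = 0.5625 − 0.25·(-1.625) = 0.96875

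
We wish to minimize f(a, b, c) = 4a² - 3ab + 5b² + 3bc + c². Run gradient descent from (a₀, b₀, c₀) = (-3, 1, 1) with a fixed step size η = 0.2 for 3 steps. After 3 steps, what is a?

4.992

∇f = (8a - 3b, -3a + 10b + 3c, 3b + 2c)
Step 1: at (-3, 1, 1), ∇f = (-27, 22, 5) → (-3, 1, 1) − 0.2·(-27, 22, 5) = (2.4, -3.4, 0)
Step 2: at (2.4, -3.4, 0), ∇f = (29.4, -41.2, -10.2) → (2.4, -3.4, 0) − 0.2·(29.4, -41.2, -10.2) = (-3.48, 4.84, 2.04)
Step 3: at (-3.48, 4.84, 2.04), ∇f = (-42.36, 64.96, 18.6) → (-3.48, 4.84, 2.04) − 0.2·(-42.36, 64.96, 18.6) = (4.992, -8.152, -1.68)
a = 4.992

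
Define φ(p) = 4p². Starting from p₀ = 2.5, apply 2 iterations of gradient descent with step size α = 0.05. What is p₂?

φ′(p) = 8p
p₁ = 2.5 − 0.05·20 = 1.5
p₂ = 1.5 − 0.05·12 = 0.9

0.9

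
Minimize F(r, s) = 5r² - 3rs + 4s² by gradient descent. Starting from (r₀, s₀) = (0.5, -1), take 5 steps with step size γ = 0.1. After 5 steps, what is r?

∇F = (10r - 3s, -3r + 8s)
(r₁, s₁) = (0.5, -1) − 0.1·(8, -9.5) = (-0.3, -0.05)
(r₂, s₂) = (-0.3, -0.05) − 0.1·(-2.85, 0.5) = (-0.015, -0.1)
(r₃, s₃) = (-0.015, -0.1) − 0.1·(0.15, -0.755) = (-0.03, -0.0245)
(r₄, s₄) = (-0.03, -0.0245) − 0.1·(-0.2265, -0.106) = (-0.00735, -0.0139)
(r₅, s₅) = (-0.00735, -0.0139) − 0.1·(-0.0318, -0.08915) = (-0.00417, -0.004985)
r = -0.00417

-0.00417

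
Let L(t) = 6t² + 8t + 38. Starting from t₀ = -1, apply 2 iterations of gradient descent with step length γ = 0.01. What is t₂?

-0.9248

L′(t) = 12t + 8
t₁ = -1 − 0.01·(-4) = -0.96
t₂ = -0.96 − 0.01·(-3.52) = -0.9248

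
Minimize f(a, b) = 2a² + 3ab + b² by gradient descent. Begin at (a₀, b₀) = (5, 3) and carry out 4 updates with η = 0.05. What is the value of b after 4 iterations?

∇f = (4a + 3b, 3a + 2b)
Step 1: at (5, 3), ∇f = (29, 21) → (5, 3) − 0.05·(29, 21) = (3.55, 1.95)
Step 2: at (3.55, 1.95), ∇f = (20.05, 14.55) → (3.55, 1.95) − 0.05·(20.05, 14.55) = (2.5475, 1.2225)
Step 3: at (2.5475, 1.2225), ∇f = (13.8575, 10.0875) → (2.5475, 1.2225) − 0.05·(13.8575, 10.0875) = (1.854625, 0.718125)
Step 4: at (1.854625, 0.718125), ∇f = (9.572875, 7.000125) → (1.854625, 0.718125) − 0.05·(9.572875, 7.000125) = (1.37598125, 0.36811875)
b = 0.36811875

0.36811875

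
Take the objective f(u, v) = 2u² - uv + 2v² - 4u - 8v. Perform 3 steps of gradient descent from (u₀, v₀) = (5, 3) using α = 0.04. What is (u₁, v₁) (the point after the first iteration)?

(4.48, 3.04)

∇f = (4u - v - 4, -u + 4v - 8)
(u₁, v₁) = (5, 3) − 0.04·(13, -1) = (4.48, 3.04)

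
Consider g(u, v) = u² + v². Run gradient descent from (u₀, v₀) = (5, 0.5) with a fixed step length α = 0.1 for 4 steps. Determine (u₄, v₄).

(2.048, 0.2048)

∇g = (2u, 2v)
Step 1: at (5, 0.5), ∇g = (10, 1) → (5, 0.5) − 0.1·(10, 1) = (4, 0.4)
Step 2: at (4, 0.4), ∇g = (8, 0.8) → (4, 0.4) − 0.1·(8, 0.8) = (3.2, 0.32)
Step 3: at (3.2, 0.32), ∇g = (6.4, 0.64) → (3.2, 0.32) − 0.1·(6.4, 0.64) = (2.56, 0.256)
Step 4: at (2.56, 0.256), ∇g = (5.12, 0.512) → (2.56, 0.256) − 0.1·(5.12, 0.512) = (2.048, 0.2048)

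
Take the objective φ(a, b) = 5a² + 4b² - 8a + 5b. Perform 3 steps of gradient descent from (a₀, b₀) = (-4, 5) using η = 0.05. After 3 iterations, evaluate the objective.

∇φ = (10a - 8, 8b + 5)
Step 1: at (-4, 5), ∇φ = (-48, 45) → (-4, 5) − 0.05·(-48, 45) = (-1.6, 2.75)
Step 2: at (-1.6, 2.75), ∇φ = (-24, 27) → (-1.6, 2.75) − 0.05·(-24, 27) = (-0.4, 1.4)
Step 3: at (-0.4, 1.4), ∇φ = (-12, 16.2) → (-0.4, 1.4) − 0.05·(-12, 16.2) = (0.2, 0.59)
φ(0.2, 0.59) = 2.9424

2.9424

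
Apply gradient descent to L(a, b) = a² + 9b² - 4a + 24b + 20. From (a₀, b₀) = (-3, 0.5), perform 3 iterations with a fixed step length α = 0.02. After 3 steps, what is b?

∇L = (2a - 4, 18b + 24)
Step 1: at (-3, 0.5), ∇L = (-10, 33) → (-3, 0.5) − 0.02·(-10, 33) = (-2.8, -0.16)
Step 2: at (-2.8, -0.16), ∇L = (-9.6, 21.12) → (-2.8, -0.16) − 0.02·(-9.6, 21.12) = (-2.608, -0.5824)
Step 3: at (-2.608, -0.5824), ∇L = (-9.216, 13.5168) → (-2.608, -0.5824) − 0.02·(-9.216, 13.5168) = (-2.42368, -0.852736)
b = -0.852736

-0.852736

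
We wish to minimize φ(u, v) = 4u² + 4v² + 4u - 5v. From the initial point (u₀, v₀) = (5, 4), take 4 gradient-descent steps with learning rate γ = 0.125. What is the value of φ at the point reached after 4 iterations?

-2.5625

∇φ = (8u + 4, 8v - 5)
(u₁, v₁) = (5, 4) − 0.125·(44, 27) = (-0.5, 0.625)
(u₂, v₂) = (-0.5, 0.625) − 0.125·(0, 0) = (-0.5, 0.625)
(u₃, v₃) = (-0.5, 0.625) − 0.125·(0, 0) = (-0.5, 0.625)
(u₄, v₄) = (-0.5, 0.625) − 0.125·(0, 0) = (-0.5, 0.625)
φ(-0.5, 0.625) = -2.5625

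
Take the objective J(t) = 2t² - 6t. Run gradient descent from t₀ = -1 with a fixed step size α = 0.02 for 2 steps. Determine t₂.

J′(t) = 4t - 6
Step 1: J′(-1) = -10; t₁ = -1 − 0.02·(-10) = -0.8
Step 2: J′(-0.8) = -9.2; t₂ = -0.8 − 0.02·(-9.2) = -0.616

-0.616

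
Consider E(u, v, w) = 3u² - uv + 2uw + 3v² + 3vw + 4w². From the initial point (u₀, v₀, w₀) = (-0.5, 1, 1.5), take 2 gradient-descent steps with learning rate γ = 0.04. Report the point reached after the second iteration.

∇E = (6u - v + 2w, -u + 6v + 3w, 2u + 3v + 8w)
Step 1: at (-0.5, 1, 1.5), ∇E = (-1, 11, 14) → (-0.5, 1, 1.5) − 0.04·(-1, 11, 14) = (-0.46, 0.56, 0.94)
Step 2: at (-0.46, 0.56, 0.94), ∇E = (-1.44, 6.64, 8.28) → (-0.46, 0.56, 0.94) − 0.04·(-1.44, 6.64, 8.28) = (-0.4024, 0.2944, 0.6088)

(-0.4024, 0.2944, 0.6088)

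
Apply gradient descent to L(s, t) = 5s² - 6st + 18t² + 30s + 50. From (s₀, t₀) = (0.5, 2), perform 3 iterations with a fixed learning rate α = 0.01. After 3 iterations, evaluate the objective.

∇L = (10s - 6t + 30, -6s + 36t)
Step 1: at (0.5, 2), ∇L = (23, 69) → (0.5, 2) − 0.01·(23, 69) = (0.27, 1.31)
Step 2: at (0.27, 1.31), ∇L = (24.84, 45.54) → (0.27, 1.31) − 0.01·(24.84, 45.54) = (0.0216, 0.8546)
Step 3: at (0.0216, 0.8546), ∇L = (25.0884, 30.636) → (0.0216, 0.8546) − 0.01·(25.0884, 30.636) = (-0.229284, 0.54824)
L(-0.229284, 0.54824) = 49.54875948104

49.54875948104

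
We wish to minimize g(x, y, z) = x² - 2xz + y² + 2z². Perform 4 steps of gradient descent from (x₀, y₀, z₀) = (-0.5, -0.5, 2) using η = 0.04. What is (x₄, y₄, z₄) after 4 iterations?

(0.06710144, -0.35819648, 0.94337536)

∇g = (2x - 2z, 2y, -2x + 4z)
Step 1: at (-0.5, -0.5, 2), ∇g = (-5, -1, 9) → (-0.5, -0.5, 2) − 0.04·(-5, -1, 9) = (-0.3, -0.46, 1.64)
Step 2: at (-0.3, -0.46, 1.64), ∇g = (-3.88, -0.92, 7.16) → (-0.3, -0.46, 1.64) − 0.04·(-3.88, -0.92, 7.16) = (-0.1448, -0.4232, 1.3536)
Step 3: at (-0.1448, -0.4232, 1.3536), ∇g = (-2.9968, -0.8464, 5.704) → (-0.1448, -0.4232, 1.3536) − 0.04·(-2.9968, -0.8464, 5.704) = (-0.024928, -0.389344, 1.12544)
Step 4: at (-0.024928, -0.389344, 1.12544), ∇g = (-2.300736, -0.778688, 4.551616) → (-0.024928, -0.389344, 1.12544) − 0.04·(-2.300736, -0.778688, 4.551616) = (0.06710144, -0.35819648, 0.94337536)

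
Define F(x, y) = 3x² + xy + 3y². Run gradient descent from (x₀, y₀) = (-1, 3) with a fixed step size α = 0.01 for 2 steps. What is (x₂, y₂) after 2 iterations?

∇F = (6x + y, x + 6y)
Step 1: at (-1, 3), ∇F = (-3, 17) → (-1, 3) − 0.01·(-3, 17) = (-0.97, 2.83)
Step 2: at (-0.97, 2.83), ∇F = (-2.99, 16.01) → (-0.97, 2.83) − 0.01·(-2.99, 16.01) = (-0.9401, 2.6699)

(-0.9401, 2.6699)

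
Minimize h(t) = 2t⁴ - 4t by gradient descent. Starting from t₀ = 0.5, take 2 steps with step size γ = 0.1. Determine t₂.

0.7904

h′(t) = 8t³ - 4
Step 1: h′(0.5) = -3; t₁ = 0.5 − 0.1·(-3) = 0.8
Step 2: h′(0.8) = 0.096; t₂ = 0.8 − 0.1·0.096 = 0.7904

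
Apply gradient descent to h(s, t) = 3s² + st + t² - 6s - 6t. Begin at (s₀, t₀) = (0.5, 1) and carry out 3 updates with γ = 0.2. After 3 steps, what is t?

2.288

∇h = (6s + t - 6, s + 2t - 6)
Step 1: at (0.5, 1), ∇h = (-2, -3.5) → (0.5, 1) − 0.2·(-2, -3.5) = (0.9, 1.7)
Step 2: at (0.9, 1.7), ∇h = (1.1, -1.7) → (0.9, 1.7) − 0.2·(1.1, -1.7) = (0.68, 2.04)
Step 3: at (0.68, 2.04), ∇h = (0.12, -1.24) → (0.68, 2.04) − 0.2·(0.12, -1.24) = (0.656, 2.288)
t = 2.288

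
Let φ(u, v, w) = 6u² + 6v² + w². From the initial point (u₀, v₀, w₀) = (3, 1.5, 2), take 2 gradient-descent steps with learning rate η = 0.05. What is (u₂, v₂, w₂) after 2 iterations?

(0.48, 0.24, 1.62)

∇φ = (12u, 12v, 2w)
(u₁, v₁, w₁) = (3, 1.5, 2) − 0.05·(36, 18, 4) = (1.2, 0.6, 1.8)
(u₂, v₂, w₂) = (1.2, 0.6, 1.8) − 0.05·(14.4, 7.2, 3.6) = (0.48, 0.24, 1.62)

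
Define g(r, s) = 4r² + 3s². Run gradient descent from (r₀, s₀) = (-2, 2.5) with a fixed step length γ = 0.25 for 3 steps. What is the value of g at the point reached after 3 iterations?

16.29296875

∇g = (8r, 6s)
Step 1: at (-2, 2.5), ∇g = (-16, 15) → (-2, 2.5) − 0.25·(-16, 15) = (2, -1.25)
Step 2: at (2, -1.25), ∇g = (16, -7.5) → (2, -1.25) − 0.25·(16, -7.5) = (-2, 0.625)
Step 3: at (-2, 0.625), ∇g = (-16, 3.75) → (-2, 0.625) − 0.25·(-16, 3.75) = (2, -0.3125)
g(2, -0.3125) = 16.29296875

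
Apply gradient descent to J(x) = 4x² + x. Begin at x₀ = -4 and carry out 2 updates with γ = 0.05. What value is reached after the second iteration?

-1.52

J′(x) = 8x + 1
Step 1: J′(-4) = -31; x₁ = -4 − 0.05·(-31) = -2.45
Step 2: J′(-2.45) = -18.6; x₂ = -2.45 − 0.05·(-18.6) = -1.52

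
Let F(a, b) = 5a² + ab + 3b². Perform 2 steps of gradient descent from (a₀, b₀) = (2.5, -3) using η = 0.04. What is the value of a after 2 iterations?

1.0672

∇F = (10a + b, a + 6b)
Step 1: at (2.5, -3), ∇F = (22, -15.5) → (2.5, -3) − 0.04·(22, -15.5) = (1.62, -2.38)
Step 2: at (1.62, -2.38), ∇F = (13.82, -12.66) → (1.62, -2.38) − 0.04·(13.82, -12.66) = (1.0672, -1.8736)
a = 1.0672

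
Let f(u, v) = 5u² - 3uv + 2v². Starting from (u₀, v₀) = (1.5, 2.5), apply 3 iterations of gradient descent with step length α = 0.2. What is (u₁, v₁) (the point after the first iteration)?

(0, 1.4)

∇f = (10u - 3v, -3u + 4v)
(u₁, v₁) = (1.5, 2.5) − 0.2·(7.5, 5.5) = (0, 1.4)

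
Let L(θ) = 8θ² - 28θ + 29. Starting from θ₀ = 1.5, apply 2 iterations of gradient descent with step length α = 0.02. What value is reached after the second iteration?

1.6344

L′(θ) = 16θ - 28
Step 1: L′(1.5) = -4; θ₁ = 1.5 − 0.02·(-4) = 1.58
Step 2: L′(1.58) = -2.72; θ₂ = 1.58 − 0.02·(-2.72) = 1.6344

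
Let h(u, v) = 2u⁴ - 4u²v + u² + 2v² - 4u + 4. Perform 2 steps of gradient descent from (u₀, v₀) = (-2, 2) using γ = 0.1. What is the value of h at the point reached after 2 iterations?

25.11931392

∇h = (8u³ - 8uv + 2u - 4, -4u² + 4v)
(u₁, v₁) = (-2, 2) − 0.1·(-40, -8) = (2, 2.8)
(u₂, v₂) = (2, 2.8) − 0.1·(19.2, -4.8) = (0.08, 3.28)
h(0.08, 3.28) = 25.11931392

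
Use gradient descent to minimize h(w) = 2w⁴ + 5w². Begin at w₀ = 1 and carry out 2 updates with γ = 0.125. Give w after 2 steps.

2.265625

h′(w) = 8w³ + 10w
w₁ = 1 − 0.125·18 = -1.25
w₂ = -1.25 − 0.125·(-28.125) = 2.265625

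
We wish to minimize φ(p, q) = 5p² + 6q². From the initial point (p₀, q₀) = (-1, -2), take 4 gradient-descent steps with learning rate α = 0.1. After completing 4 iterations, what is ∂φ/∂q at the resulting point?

∇φ = (10p, 12q)
Step 1: at (-1, -2), ∇φ = (-10, -24) → (-1, -2) − 0.1·(-10, -24) = (0, 0.4)
Step 2: at (0, 0.4), ∇φ = (0, 4.8) → (0, 0.4) − 0.1·(0, 4.8) = (0, -0.08)
Step 3: at (0, -0.08), ∇φ = (0, -0.96) → (0, -0.08) − 0.1·(0, -0.96) = (0, 0.016)
Step 4: at (0, 0.016), ∇φ = (0, 0.192) → (0, 0.016) − 0.1·(0, 0.192) = (0, -0.0032)
∂φ/∂q at (0, -0.0032) = -0.0384

-0.0384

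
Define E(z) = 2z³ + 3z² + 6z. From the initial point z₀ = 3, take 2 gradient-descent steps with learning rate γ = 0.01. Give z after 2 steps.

E′(z) = 6z² + 6z + 6
Step 1: E′(3) = 78; z₁ = 3 − 0.01·78 = 2.22
Step 2: E′(2.22) = 48.8904; z₂ = 2.22 − 0.01·48.8904 = 1.731096

1.731096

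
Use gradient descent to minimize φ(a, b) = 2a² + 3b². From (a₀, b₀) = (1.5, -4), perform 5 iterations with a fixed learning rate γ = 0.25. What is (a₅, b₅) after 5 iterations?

(0, 0.125)

∇φ = (4a, 6b)
(a₁, b₁) = (1.5, -4) − 0.25·(6, -24) = (0, 2)
(a₂, b₂) = (0, 2) − 0.25·(0, 12) = (0, -1)
(a₃, b₃) = (0, -1) − 0.25·(0, -6) = (0, 0.5)
(a₄, b₄) = (0, 0.5) − 0.25·(0, 3) = (0, -0.25)
(a₅, b₅) = (0, -0.25) − 0.25·(0, -1.5) = (0, 0.125)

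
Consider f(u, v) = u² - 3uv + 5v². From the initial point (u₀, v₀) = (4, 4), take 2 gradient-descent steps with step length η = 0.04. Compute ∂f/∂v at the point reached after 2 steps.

9.7536

∇f = (2u - 3v, -3u + 10v)
Step 1: at (4, 4), ∇f = (-4, 28) → (4, 4) − 0.04·(-4, 28) = (4.16, 2.88)
Step 2: at (4.16, 2.88), ∇f = (-0.32, 16.32) → (4.16, 2.88) − 0.04·(-0.32, 16.32) = (4.1728, 2.2272)
∂f/∂v at (4.1728, 2.2272) = 9.7536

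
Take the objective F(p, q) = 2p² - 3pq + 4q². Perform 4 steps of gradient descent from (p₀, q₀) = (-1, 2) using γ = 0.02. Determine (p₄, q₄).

∇F = (4p - 3q, -3p + 8q)
Step 1: at (-1, 2), ∇F = (-10, 19) → (-1, 2) − 0.02·(-10, 19) = (-0.8, 1.62)
Step 2: at (-0.8, 1.62), ∇F = (-8.06, 15.36) → (-0.8, 1.62) − 0.02·(-8.06, 15.36) = (-0.6388, 1.3128)
Step 3: at (-0.6388, 1.3128), ∇F = (-6.4936, 12.4188) → (-0.6388, 1.3128) − 0.02·(-6.4936, 12.4188) = (-0.508928, 1.064424)
Step 4: at (-0.508928, 1.064424), ∇F = (-5.228984, 10.042176) → (-0.508928, 1.064424) − 0.02·(-5.228984, 10.042176) = (-0.40434832, 0.86358048)

(-0.40434832, 0.86358048)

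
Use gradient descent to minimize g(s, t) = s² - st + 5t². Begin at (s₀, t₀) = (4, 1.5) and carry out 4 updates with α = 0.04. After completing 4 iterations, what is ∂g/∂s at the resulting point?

5.50718464

∇g = (2s - t, -s + 10t)
(s₁, t₁) = (4, 1.5) − 0.04·(6.5, 11) = (3.74, 1.06)
(s₂, t₂) = (3.74, 1.06) − 0.04·(6.42, 6.86) = (3.4832, 0.7856)
(s₃, t₃) = (3.4832, 0.7856) − 0.04·(6.1808, 4.3728) = (3.235968, 0.610688)
(s₄, t₄) = (3.235968, 0.610688) − 0.04·(5.861248, 2.870912) = (3.00151808, 0.49585152)
∂g/∂s at (3.00151808, 0.49585152) = 5.50718464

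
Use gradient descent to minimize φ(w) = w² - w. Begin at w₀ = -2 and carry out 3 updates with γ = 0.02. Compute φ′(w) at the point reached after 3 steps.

-4.42368

φ′(w) = 2w - 1
Step 1: φ′(-2) = -5; w₁ = -2 − 0.02·(-5) = -1.9
Step 2: φ′(-1.9) = -4.8; w₂ = -1.9 − 0.02·(-4.8) = -1.804
Step 3: φ′(-1.804) = -4.608; w₃ = -1.804 − 0.02·(-4.608) = -1.71184
φ′(w) at (-1.71184) = -4.42368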